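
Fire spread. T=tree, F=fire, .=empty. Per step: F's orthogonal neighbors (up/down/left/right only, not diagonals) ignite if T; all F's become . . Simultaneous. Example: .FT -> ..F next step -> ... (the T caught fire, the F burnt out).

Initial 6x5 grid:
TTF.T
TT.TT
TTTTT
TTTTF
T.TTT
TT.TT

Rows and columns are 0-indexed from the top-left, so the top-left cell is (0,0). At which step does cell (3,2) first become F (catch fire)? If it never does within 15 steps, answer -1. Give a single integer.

Step 1: cell (3,2)='T' (+4 fires, +2 burnt)
Step 2: cell (3,2)='F' (+7 fires, +4 burnt)
  -> target ignites at step 2
Step 3: cell (3,2)='.' (+8 fires, +7 burnt)
Step 4: cell (3,2)='.' (+2 fires, +8 burnt)
Step 5: cell (3,2)='.' (+1 fires, +2 burnt)
Step 6: cell (3,2)='.' (+1 fires, +1 burnt)
Step 7: cell (3,2)='.' (+1 fires, +1 burnt)
Step 8: cell (3,2)='.' (+0 fires, +1 burnt)
  fire out at step 8

2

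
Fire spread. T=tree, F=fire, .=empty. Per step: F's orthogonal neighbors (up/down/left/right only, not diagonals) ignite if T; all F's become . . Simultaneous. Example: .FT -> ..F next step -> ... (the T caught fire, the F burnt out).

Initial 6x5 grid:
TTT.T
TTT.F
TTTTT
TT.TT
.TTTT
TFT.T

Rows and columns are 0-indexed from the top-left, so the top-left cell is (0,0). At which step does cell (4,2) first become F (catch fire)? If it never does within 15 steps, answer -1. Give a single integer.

Step 1: cell (4,2)='T' (+5 fires, +2 burnt)
Step 2: cell (4,2)='F' (+4 fires, +5 burnt)
  -> target ignites at step 2
Step 3: cell (4,2)='.' (+6 fires, +4 burnt)
Step 4: cell (4,2)='.' (+4 fires, +6 burnt)
Step 5: cell (4,2)='.' (+3 fires, +4 burnt)
Step 6: cell (4,2)='.' (+1 fires, +3 burnt)
Step 7: cell (4,2)='.' (+0 fires, +1 burnt)
  fire out at step 7

2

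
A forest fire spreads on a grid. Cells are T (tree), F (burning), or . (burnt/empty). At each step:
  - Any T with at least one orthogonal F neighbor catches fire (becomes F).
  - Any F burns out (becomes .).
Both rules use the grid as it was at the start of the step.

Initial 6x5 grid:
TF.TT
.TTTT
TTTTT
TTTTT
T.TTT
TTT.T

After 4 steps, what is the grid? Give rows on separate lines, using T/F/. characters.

Step 1: 2 trees catch fire, 1 burn out
  F..TT
  .FTTT
  TTTTT
  TTTTT
  T.TTT
  TTT.T
Step 2: 2 trees catch fire, 2 burn out
  ...TT
  ..FTT
  TFTTT
  TTTTT
  T.TTT
  TTT.T
Step 3: 4 trees catch fire, 2 burn out
  ...TT
  ...FT
  F.FTT
  TFTTT
  T.TTT
  TTT.T
Step 4: 5 trees catch fire, 4 burn out
  ...FT
  ....F
  ...FT
  F.FTT
  T.TTT
  TTT.T

...FT
....F
...FT
F.FTT
T.TTT
TTT.T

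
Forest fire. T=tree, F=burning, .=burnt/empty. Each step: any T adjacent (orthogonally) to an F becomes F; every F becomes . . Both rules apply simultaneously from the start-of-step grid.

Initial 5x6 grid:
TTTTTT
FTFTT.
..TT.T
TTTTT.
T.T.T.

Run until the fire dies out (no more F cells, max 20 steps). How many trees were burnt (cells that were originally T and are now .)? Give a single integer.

Answer: 19

Derivation:
Step 1: +5 fires, +2 burnt (F count now 5)
Step 2: +5 fires, +5 burnt (F count now 5)
Step 3: +4 fires, +5 burnt (F count now 4)
Step 4: +3 fires, +4 burnt (F count now 3)
Step 5: +2 fires, +3 burnt (F count now 2)
Step 6: +0 fires, +2 burnt (F count now 0)
Fire out after step 6
Initially T: 20, now '.': 29
Total burnt (originally-T cells now '.'): 19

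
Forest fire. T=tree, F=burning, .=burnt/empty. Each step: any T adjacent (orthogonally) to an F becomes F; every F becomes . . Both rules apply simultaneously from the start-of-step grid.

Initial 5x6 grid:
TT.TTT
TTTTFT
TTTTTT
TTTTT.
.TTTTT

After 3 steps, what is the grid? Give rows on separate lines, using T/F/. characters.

Step 1: 4 trees catch fire, 1 burn out
  TT.TFT
  TTTF.F
  TTTTFT
  TTTTT.
  .TTTTT
Step 2: 6 trees catch fire, 4 burn out
  TT.F.F
  TTF...
  TTTF.F
  TTTTF.
  .TTTTT
Step 3: 4 trees catch fire, 6 burn out
  TT....
  TF....
  TTF...
  TTTF..
  .TTTFT

TT....
TF....
TTF...
TTTF..
.TTTFT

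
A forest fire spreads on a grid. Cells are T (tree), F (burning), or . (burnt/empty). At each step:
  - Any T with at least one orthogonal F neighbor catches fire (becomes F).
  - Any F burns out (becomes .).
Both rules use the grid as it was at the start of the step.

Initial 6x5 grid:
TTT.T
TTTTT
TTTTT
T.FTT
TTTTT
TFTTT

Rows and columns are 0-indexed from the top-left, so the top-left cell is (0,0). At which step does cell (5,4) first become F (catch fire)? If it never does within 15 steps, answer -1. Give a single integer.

Step 1: cell (5,4)='T' (+6 fires, +2 burnt)
Step 2: cell (5,4)='T' (+7 fires, +6 burnt)
Step 3: cell (5,4)='F' (+8 fires, +7 burnt)
  -> target ignites at step 3
Step 4: cell (5,4)='.' (+3 fires, +8 burnt)
Step 5: cell (5,4)='.' (+2 fires, +3 burnt)
Step 6: cell (5,4)='.' (+0 fires, +2 burnt)
  fire out at step 6

3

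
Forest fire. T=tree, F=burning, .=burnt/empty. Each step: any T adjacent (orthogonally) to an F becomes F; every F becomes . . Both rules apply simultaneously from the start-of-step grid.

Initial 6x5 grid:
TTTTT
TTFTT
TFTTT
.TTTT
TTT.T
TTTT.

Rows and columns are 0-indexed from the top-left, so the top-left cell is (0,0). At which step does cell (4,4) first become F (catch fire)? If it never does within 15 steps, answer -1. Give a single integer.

Step 1: cell (4,4)='T' (+6 fires, +2 burnt)
Step 2: cell (4,4)='T' (+7 fires, +6 burnt)
Step 3: cell (4,4)='T' (+7 fires, +7 burnt)
Step 4: cell (4,4)='T' (+3 fires, +7 burnt)
Step 5: cell (4,4)='F' (+2 fires, +3 burnt)
  -> target ignites at step 5
Step 6: cell (4,4)='.' (+0 fires, +2 burnt)
  fire out at step 6

5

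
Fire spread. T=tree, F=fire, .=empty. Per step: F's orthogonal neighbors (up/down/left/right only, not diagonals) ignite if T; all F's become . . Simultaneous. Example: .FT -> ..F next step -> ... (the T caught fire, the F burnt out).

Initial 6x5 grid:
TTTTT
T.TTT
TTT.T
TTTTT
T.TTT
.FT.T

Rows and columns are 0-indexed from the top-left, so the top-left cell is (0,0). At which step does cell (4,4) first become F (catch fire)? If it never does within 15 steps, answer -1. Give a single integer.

Step 1: cell (4,4)='T' (+1 fires, +1 burnt)
Step 2: cell (4,4)='T' (+1 fires, +1 burnt)
Step 3: cell (4,4)='T' (+2 fires, +1 burnt)
Step 4: cell (4,4)='F' (+4 fires, +2 burnt)
  -> target ignites at step 4
Step 5: cell (4,4)='.' (+5 fires, +4 burnt)
Step 6: cell (4,4)='.' (+5 fires, +5 burnt)
Step 7: cell (4,4)='.' (+4 fires, +5 burnt)
Step 8: cell (4,4)='.' (+2 fires, +4 burnt)
Step 9: cell (4,4)='.' (+0 fires, +2 burnt)
  fire out at step 9

4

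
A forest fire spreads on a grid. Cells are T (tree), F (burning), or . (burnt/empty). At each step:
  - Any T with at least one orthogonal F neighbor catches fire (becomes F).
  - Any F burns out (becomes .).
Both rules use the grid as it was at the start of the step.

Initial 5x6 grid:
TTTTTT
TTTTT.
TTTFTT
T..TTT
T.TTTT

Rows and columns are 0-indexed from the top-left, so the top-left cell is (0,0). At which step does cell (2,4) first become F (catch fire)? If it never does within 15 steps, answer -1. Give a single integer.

Step 1: cell (2,4)='F' (+4 fires, +1 burnt)
  -> target ignites at step 1
Step 2: cell (2,4)='.' (+7 fires, +4 burnt)
Step 3: cell (2,4)='.' (+7 fires, +7 burnt)
Step 4: cell (2,4)='.' (+5 fires, +7 burnt)
Step 5: cell (2,4)='.' (+2 fires, +5 burnt)
Step 6: cell (2,4)='.' (+0 fires, +2 burnt)
  fire out at step 6

1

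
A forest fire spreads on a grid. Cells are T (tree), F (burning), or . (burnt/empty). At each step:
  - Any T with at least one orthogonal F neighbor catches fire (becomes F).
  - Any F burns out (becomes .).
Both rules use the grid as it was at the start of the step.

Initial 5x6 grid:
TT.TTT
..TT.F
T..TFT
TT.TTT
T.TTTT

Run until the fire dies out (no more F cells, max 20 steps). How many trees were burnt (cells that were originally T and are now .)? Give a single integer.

Step 1: +4 fires, +2 burnt (F count now 4)
Step 2: +5 fires, +4 burnt (F count now 5)
Step 3: +4 fires, +5 burnt (F count now 4)
Step 4: +1 fires, +4 burnt (F count now 1)
Step 5: +0 fires, +1 burnt (F count now 0)
Fire out after step 5
Initially T: 20, now '.': 24
Total burnt (originally-T cells now '.'): 14

Answer: 14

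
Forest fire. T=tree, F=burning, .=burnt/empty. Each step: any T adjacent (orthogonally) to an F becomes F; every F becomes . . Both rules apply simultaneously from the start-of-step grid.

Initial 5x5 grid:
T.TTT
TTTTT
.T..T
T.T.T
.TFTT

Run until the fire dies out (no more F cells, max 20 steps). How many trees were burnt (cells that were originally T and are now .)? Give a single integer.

Step 1: +3 fires, +1 burnt (F count now 3)
Step 2: +1 fires, +3 burnt (F count now 1)
Step 3: +1 fires, +1 burnt (F count now 1)
Step 4: +1 fires, +1 burnt (F count now 1)
Step 5: +1 fires, +1 burnt (F count now 1)
Step 6: +2 fires, +1 burnt (F count now 2)
Step 7: +2 fires, +2 burnt (F count now 2)
Step 8: +2 fires, +2 burnt (F count now 2)
Step 9: +2 fires, +2 burnt (F count now 2)
Step 10: +1 fires, +2 burnt (F count now 1)
Step 11: +0 fires, +1 burnt (F count now 0)
Fire out after step 11
Initially T: 17, now '.': 24
Total burnt (originally-T cells now '.'): 16

Answer: 16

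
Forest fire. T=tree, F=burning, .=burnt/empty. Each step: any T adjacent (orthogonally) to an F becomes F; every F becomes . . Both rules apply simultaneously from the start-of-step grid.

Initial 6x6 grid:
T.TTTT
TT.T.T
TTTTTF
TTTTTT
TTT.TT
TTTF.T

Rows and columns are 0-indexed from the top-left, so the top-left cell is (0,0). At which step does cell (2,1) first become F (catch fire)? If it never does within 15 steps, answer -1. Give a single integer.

Step 1: cell (2,1)='T' (+4 fires, +2 burnt)
Step 2: cell (2,1)='T' (+6 fires, +4 burnt)
Step 3: cell (2,1)='T' (+9 fires, +6 burnt)
Step 4: cell (2,1)='F' (+4 fires, +9 burnt)
  -> target ignites at step 4
Step 5: cell (2,1)='.' (+4 fires, +4 burnt)
Step 6: cell (2,1)='.' (+1 fires, +4 burnt)
Step 7: cell (2,1)='.' (+1 fires, +1 burnt)
Step 8: cell (2,1)='.' (+0 fires, +1 burnt)
  fire out at step 8

4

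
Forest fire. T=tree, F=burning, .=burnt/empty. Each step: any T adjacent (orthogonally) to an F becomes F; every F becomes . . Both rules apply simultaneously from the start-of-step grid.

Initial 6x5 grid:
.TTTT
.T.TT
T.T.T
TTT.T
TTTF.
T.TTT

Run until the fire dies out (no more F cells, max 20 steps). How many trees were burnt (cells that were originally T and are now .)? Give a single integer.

Step 1: +2 fires, +1 burnt (F count now 2)
Step 2: +4 fires, +2 burnt (F count now 4)
Step 3: +3 fires, +4 burnt (F count now 3)
Step 4: +2 fires, +3 burnt (F count now 2)
Step 5: +1 fires, +2 burnt (F count now 1)
Step 6: +0 fires, +1 burnt (F count now 0)
Fire out after step 6
Initially T: 21, now '.': 21
Total burnt (originally-T cells now '.'): 12

Answer: 12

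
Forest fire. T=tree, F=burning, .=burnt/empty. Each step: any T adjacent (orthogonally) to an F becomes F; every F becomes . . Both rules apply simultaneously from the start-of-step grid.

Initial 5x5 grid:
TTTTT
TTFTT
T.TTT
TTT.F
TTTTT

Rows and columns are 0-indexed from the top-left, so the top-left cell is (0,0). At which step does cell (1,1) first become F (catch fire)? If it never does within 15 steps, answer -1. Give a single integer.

Step 1: cell (1,1)='F' (+6 fires, +2 burnt)
  -> target ignites at step 1
Step 2: cell (1,1)='.' (+7 fires, +6 burnt)
Step 3: cell (1,1)='.' (+5 fires, +7 burnt)
Step 4: cell (1,1)='.' (+2 fires, +5 burnt)
Step 5: cell (1,1)='.' (+1 fires, +2 burnt)
Step 6: cell (1,1)='.' (+0 fires, +1 burnt)
  fire out at step 6

1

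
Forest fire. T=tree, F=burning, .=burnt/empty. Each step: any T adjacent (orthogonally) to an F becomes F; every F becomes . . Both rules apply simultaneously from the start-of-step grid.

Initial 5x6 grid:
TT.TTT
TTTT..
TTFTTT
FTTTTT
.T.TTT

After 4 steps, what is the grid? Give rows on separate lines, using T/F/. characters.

Step 1: 6 trees catch fire, 2 burn out
  TT.TTT
  TTFT..
  FF.FTT
  .FFTTT
  .T.TTT
Step 2: 6 trees catch fire, 6 burn out
  TT.TTT
  FF.F..
  ....FT
  ...FTT
  .F.TTT
Step 3: 6 trees catch fire, 6 burn out
  FF.FTT
  ......
  .....F
  ....FT
  ...FTT
Step 4: 3 trees catch fire, 6 burn out
  ....FT
  ......
  ......
  .....F
  ....FT

....FT
......
......
.....F
....FT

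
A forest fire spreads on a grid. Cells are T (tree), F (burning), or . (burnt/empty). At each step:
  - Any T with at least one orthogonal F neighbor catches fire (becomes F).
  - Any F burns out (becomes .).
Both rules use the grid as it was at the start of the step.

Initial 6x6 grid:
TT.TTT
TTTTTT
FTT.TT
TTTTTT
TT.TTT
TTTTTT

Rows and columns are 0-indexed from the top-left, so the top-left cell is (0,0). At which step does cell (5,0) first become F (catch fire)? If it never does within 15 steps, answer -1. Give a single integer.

Step 1: cell (5,0)='T' (+3 fires, +1 burnt)
Step 2: cell (5,0)='T' (+5 fires, +3 burnt)
Step 3: cell (5,0)='F' (+5 fires, +5 burnt)
  -> target ignites at step 3
Step 4: cell (5,0)='.' (+3 fires, +5 burnt)
Step 5: cell (5,0)='.' (+5 fires, +3 burnt)
Step 6: cell (5,0)='.' (+6 fires, +5 burnt)
Step 7: cell (5,0)='.' (+4 fires, +6 burnt)
Step 8: cell (5,0)='.' (+1 fires, +4 burnt)
Step 9: cell (5,0)='.' (+0 fires, +1 burnt)
  fire out at step 9

3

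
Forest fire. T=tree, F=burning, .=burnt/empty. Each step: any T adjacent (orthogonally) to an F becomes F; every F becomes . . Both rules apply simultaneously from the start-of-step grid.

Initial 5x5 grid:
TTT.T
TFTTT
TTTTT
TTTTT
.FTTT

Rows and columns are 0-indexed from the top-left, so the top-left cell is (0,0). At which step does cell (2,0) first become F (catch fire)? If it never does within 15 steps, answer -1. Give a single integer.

Step 1: cell (2,0)='T' (+6 fires, +2 burnt)
Step 2: cell (2,0)='F' (+8 fires, +6 burnt)
  -> target ignites at step 2
Step 3: cell (2,0)='.' (+4 fires, +8 burnt)
Step 4: cell (2,0)='.' (+3 fires, +4 burnt)
Step 5: cell (2,0)='.' (+0 fires, +3 burnt)
  fire out at step 5

2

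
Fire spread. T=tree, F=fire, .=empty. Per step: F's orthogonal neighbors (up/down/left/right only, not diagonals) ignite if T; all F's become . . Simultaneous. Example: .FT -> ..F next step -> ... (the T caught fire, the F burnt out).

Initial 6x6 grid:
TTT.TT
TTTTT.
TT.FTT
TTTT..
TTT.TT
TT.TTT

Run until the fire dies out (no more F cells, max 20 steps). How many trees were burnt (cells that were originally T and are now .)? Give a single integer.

Answer: 23

Derivation:
Step 1: +3 fires, +1 burnt (F count now 3)
Step 2: +4 fires, +3 burnt (F count now 4)
Step 3: +5 fires, +4 burnt (F count now 5)
Step 4: +6 fires, +5 burnt (F count now 6)
Step 5: +4 fires, +6 burnt (F count now 4)
Step 6: +1 fires, +4 burnt (F count now 1)
Step 7: +0 fires, +1 burnt (F count now 0)
Fire out after step 7
Initially T: 28, now '.': 31
Total burnt (originally-T cells now '.'): 23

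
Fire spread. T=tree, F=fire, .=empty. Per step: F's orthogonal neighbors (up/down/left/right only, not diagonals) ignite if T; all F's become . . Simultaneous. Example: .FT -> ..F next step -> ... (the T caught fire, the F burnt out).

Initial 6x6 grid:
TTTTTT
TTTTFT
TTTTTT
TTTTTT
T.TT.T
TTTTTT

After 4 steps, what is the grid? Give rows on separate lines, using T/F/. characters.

Step 1: 4 trees catch fire, 1 burn out
  TTTTFT
  TTTF.F
  TTTTFT
  TTTTTT
  T.TT.T
  TTTTTT
Step 2: 6 trees catch fire, 4 burn out
  TTTF.F
  TTF...
  TTTF.F
  TTTTFT
  T.TT.T
  TTTTTT
Step 3: 5 trees catch fire, 6 burn out
  TTF...
  TF....
  TTF...
  TTTF.F
  T.TT.T
  TTTTTT
Step 4: 6 trees catch fire, 5 burn out
  TF....
  F.....
  TF....
  TTF...
  T.TF.F
  TTTTTT

TF....
F.....
TF....
TTF...
T.TF.F
TTTTTT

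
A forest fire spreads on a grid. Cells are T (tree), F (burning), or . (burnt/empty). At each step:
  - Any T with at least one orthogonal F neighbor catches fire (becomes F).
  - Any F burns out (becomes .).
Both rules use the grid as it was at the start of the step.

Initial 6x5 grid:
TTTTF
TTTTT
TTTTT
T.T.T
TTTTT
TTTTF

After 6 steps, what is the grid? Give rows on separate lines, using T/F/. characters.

Step 1: 4 trees catch fire, 2 burn out
  TTTF.
  TTTTF
  TTTTT
  T.T.T
  TTTTF
  TTTF.
Step 2: 6 trees catch fire, 4 burn out
  TTF..
  TTTF.
  TTTTF
  T.T.F
  TTTF.
  TTF..
Step 3: 5 trees catch fire, 6 burn out
  TF...
  TTF..
  TTTF.
  T.T..
  TTF..
  TF...
Step 4: 6 trees catch fire, 5 burn out
  F....
  TF...
  TTF..
  T.F..
  TF...
  F....
Step 5: 3 trees catch fire, 6 burn out
  .....
  F....
  TF...
  T....
  F....
  .....
Step 6: 2 trees catch fire, 3 burn out
  .....
  .....
  F....
  F....
  .....
  .....

.....
.....
F....
F....
.....
.....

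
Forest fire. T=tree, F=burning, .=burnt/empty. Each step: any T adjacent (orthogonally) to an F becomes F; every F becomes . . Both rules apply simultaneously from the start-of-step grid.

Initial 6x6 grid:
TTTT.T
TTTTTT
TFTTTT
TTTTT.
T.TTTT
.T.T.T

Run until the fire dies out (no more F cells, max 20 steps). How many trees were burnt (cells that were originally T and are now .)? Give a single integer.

Step 1: +4 fires, +1 burnt (F count now 4)
Step 2: +6 fires, +4 burnt (F count now 6)
Step 3: +7 fires, +6 burnt (F count now 7)
Step 4: +5 fires, +7 burnt (F count now 5)
Step 5: +3 fires, +5 burnt (F count now 3)
Step 6: +2 fires, +3 burnt (F count now 2)
Step 7: +1 fires, +2 burnt (F count now 1)
Step 8: +0 fires, +1 burnt (F count now 0)
Fire out after step 8
Initially T: 29, now '.': 35
Total burnt (originally-T cells now '.'): 28

Answer: 28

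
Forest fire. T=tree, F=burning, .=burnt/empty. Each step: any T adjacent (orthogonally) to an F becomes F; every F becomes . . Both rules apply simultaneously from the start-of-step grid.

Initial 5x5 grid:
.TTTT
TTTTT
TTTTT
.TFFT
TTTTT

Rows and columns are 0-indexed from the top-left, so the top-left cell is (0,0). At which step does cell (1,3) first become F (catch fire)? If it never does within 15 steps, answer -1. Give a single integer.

Step 1: cell (1,3)='T' (+6 fires, +2 burnt)
Step 2: cell (1,3)='F' (+6 fires, +6 burnt)
  -> target ignites at step 2
Step 3: cell (1,3)='.' (+6 fires, +6 burnt)
Step 4: cell (1,3)='.' (+3 fires, +6 burnt)
Step 5: cell (1,3)='.' (+0 fires, +3 burnt)
  fire out at step 5

2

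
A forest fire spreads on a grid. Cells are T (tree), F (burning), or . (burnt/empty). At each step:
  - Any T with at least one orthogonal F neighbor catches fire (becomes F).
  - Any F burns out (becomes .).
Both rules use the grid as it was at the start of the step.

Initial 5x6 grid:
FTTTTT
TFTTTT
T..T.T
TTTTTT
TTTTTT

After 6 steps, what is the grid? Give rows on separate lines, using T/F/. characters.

Step 1: 3 trees catch fire, 2 burn out
  .FTTTT
  F.FTTT
  T..T.T
  TTTTTT
  TTTTTT
Step 2: 3 trees catch fire, 3 burn out
  ..FTTT
  ...FTT
  F..T.T
  TTTTTT
  TTTTTT
Step 3: 4 trees catch fire, 3 burn out
  ...FTT
  ....FT
  ...F.T
  FTTTTT
  TTTTTT
Step 4: 5 trees catch fire, 4 burn out
  ....FT
  .....F
  .....T
  .FTFTT
  FTTTTT
Step 5: 6 trees catch fire, 5 burn out
  .....F
  ......
  .....F
  ..F.FT
  .FTFTT
Step 6: 3 trees catch fire, 6 burn out
  ......
  ......
  ......
  .....F
  ..F.FT

......
......
......
.....F
..F.FT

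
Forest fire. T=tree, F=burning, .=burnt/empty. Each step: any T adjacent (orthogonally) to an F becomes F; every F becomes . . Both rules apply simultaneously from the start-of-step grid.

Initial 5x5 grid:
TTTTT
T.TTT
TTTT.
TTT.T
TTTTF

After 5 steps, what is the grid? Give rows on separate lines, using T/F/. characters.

Step 1: 2 trees catch fire, 1 burn out
  TTTTT
  T.TTT
  TTTT.
  TTT.F
  TTTF.
Step 2: 1 trees catch fire, 2 burn out
  TTTTT
  T.TTT
  TTTT.
  TTT..
  TTF..
Step 3: 2 trees catch fire, 1 burn out
  TTTTT
  T.TTT
  TTTT.
  TTF..
  TF...
Step 4: 3 trees catch fire, 2 burn out
  TTTTT
  T.TTT
  TTFT.
  TF...
  F....
Step 5: 4 trees catch fire, 3 burn out
  TTTTT
  T.FTT
  TF.F.
  F....
  .....

TTTTT
T.FTT
TF.F.
F....
.....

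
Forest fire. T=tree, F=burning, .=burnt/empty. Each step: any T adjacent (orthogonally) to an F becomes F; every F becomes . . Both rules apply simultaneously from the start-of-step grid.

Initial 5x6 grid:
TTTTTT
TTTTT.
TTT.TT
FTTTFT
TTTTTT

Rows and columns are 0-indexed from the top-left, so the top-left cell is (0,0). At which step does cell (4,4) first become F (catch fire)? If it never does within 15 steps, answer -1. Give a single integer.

Step 1: cell (4,4)='F' (+7 fires, +2 burnt)
  -> target ignites at step 1
Step 2: cell (4,4)='.' (+8 fires, +7 burnt)
Step 3: cell (4,4)='.' (+6 fires, +8 burnt)
Step 4: cell (4,4)='.' (+4 fires, +6 burnt)
Step 5: cell (4,4)='.' (+1 fires, +4 burnt)
Step 6: cell (4,4)='.' (+0 fires, +1 burnt)
  fire out at step 6

1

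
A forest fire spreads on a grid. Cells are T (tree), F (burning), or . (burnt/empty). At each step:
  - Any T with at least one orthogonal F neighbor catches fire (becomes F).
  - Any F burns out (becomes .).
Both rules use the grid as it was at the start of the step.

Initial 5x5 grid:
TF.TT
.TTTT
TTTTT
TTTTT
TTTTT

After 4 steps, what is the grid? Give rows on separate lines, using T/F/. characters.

Step 1: 2 trees catch fire, 1 burn out
  F..TT
  .FTTT
  TTTTT
  TTTTT
  TTTTT
Step 2: 2 trees catch fire, 2 burn out
  ...TT
  ..FTT
  TFTTT
  TTTTT
  TTTTT
Step 3: 4 trees catch fire, 2 burn out
  ...TT
  ...FT
  F.FTT
  TFTTT
  TTTTT
Step 4: 6 trees catch fire, 4 burn out
  ...FT
  ....F
  ...FT
  F.FTT
  TFTTT

...FT
....F
...FT
F.FTT
TFTTT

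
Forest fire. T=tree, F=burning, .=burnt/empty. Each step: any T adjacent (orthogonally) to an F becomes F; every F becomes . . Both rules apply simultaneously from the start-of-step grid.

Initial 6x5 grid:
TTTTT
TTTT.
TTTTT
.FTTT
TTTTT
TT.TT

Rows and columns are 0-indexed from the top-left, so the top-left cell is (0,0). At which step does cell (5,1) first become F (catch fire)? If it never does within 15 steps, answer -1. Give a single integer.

Step 1: cell (5,1)='T' (+3 fires, +1 burnt)
Step 2: cell (5,1)='F' (+7 fires, +3 burnt)
  -> target ignites at step 2
Step 3: cell (5,1)='.' (+7 fires, +7 burnt)
Step 4: cell (5,1)='.' (+6 fires, +7 burnt)
Step 5: cell (5,1)='.' (+2 fires, +6 burnt)
Step 6: cell (5,1)='.' (+1 fires, +2 burnt)
Step 7: cell (5,1)='.' (+0 fires, +1 burnt)
  fire out at step 7

2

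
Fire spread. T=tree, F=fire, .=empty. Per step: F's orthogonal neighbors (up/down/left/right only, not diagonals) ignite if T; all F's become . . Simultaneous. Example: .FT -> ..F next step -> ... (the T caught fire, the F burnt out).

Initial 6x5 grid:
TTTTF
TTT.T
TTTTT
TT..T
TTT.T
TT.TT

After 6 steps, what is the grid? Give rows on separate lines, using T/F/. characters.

Step 1: 2 trees catch fire, 1 burn out
  TTTF.
  TTT.F
  TTTTT
  TT..T
  TTT.T
  TT.TT
Step 2: 2 trees catch fire, 2 burn out
  TTF..
  TTT..
  TTTTF
  TT..T
  TTT.T
  TT.TT
Step 3: 4 trees catch fire, 2 burn out
  TF...
  TTF..
  TTTF.
  TT..F
  TTT.T
  TT.TT
Step 4: 4 trees catch fire, 4 burn out
  F....
  TF...
  TTF..
  TT...
  TTT.F
  TT.TT
Step 5: 3 trees catch fire, 4 burn out
  .....
  F....
  TF...
  TT...
  TTT..
  TT.TF
Step 6: 3 trees catch fire, 3 burn out
  .....
  .....
  F....
  TF...
  TTT..
  TT.F.

.....
.....
F....
TF...
TTT..
TT.F.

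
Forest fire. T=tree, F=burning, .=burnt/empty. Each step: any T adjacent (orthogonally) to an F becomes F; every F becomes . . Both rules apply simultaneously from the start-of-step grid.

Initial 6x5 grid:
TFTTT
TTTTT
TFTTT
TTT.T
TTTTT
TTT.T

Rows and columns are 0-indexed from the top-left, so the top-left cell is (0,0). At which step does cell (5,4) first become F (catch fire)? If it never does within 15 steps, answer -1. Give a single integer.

Step 1: cell (5,4)='T' (+6 fires, +2 burnt)
Step 2: cell (5,4)='T' (+7 fires, +6 burnt)
Step 3: cell (5,4)='T' (+6 fires, +7 burnt)
Step 4: cell (5,4)='T' (+5 fires, +6 burnt)
Step 5: cell (5,4)='T' (+1 fires, +5 burnt)
Step 6: cell (5,4)='F' (+1 fires, +1 burnt)
  -> target ignites at step 6
Step 7: cell (5,4)='.' (+0 fires, +1 burnt)
  fire out at step 7

6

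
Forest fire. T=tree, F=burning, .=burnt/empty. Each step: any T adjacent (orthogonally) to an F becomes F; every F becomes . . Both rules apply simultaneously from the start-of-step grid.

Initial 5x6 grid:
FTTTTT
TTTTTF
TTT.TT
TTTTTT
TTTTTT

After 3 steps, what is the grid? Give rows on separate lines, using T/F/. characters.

Step 1: 5 trees catch fire, 2 burn out
  .FTTTF
  FTTTF.
  TTT.TF
  TTTTTT
  TTTTTT
Step 2: 7 trees catch fire, 5 burn out
  ..FTF.
  .FTF..
  FTT.F.
  TTTTTF
  TTTTTT
Step 3: 6 trees catch fire, 7 burn out
  ...F..
  ..F...
  .FT...
  FTTTF.
  TTTTTF

...F..
..F...
.FT...
FTTTF.
TTTTTF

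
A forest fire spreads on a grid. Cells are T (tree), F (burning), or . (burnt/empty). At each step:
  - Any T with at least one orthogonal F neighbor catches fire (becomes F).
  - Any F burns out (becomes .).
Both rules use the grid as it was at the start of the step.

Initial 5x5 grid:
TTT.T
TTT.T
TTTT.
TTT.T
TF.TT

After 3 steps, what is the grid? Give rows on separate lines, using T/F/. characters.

Step 1: 2 trees catch fire, 1 burn out
  TTT.T
  TTT.T
  TTTT.
  TFT.T
  F..TT
Step 2: 3 trees catch fire, 2 burn out
  TTT.T
  TTT.T
  TFTT.
  F.F.T
  ...TT
Step 3: 3 trees catch fire, 3 burn out
  TTT.T
  TFT.T
  F.FT.
  ....T
  ...TT

TTT.T
TFT.T
F.FT.
....T
...TT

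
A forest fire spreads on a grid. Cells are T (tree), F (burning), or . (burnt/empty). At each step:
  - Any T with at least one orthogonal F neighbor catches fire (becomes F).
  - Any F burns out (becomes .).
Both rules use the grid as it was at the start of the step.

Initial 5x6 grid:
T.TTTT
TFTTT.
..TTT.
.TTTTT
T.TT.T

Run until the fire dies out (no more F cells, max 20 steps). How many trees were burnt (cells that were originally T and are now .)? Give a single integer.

Answer: 20

Derivation:
Step 1: +2 fires, +1 burnt (F count now 2)
Step 2: +4 fires, +2 burnt (F count now 4)
Step 3: +4 fires, +4 burnt (F count now 4)
Step 4: +5 fires, +4 burnt (F count now 5)
Step 5: +3 fires, +5 burnt (F count now 3)
Step 6: +1 fires, +3 burnt (F count now 1)
Step 7: +1 fires, +1 burnt (F count now 1)
Step 8: +0 fires, +1 burnt (F count now 0)
Fire out after step 8
Initially T: 21, now '.': 29
Total burnt (originally-T cells now '.'): 20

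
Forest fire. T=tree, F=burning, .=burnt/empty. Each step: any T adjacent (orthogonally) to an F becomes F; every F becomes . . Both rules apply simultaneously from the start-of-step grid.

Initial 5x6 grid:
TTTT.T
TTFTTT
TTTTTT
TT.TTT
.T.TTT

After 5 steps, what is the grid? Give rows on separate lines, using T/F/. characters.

Step 1: 4 trees catch fire, 1 burn out
  TTFT.T
  TF.FTT
  TTFTTT
  TT.TTT
  .T.TTT
Step 2: 6 trees catch fire, 4 burn out
  TF.F.T
  F...FT
  TF.FTT
  TT.TTT
  .T.TTT
Step 3: 6 trees catch fire, 6 burn out
  F....T
  .....F
  F...FT
  TF.FTT
  .T.TTT
Step 4: 6 trees catch fire, 6 burn out
  .....F
  ......
  .....F
  F...FT
  .F.FTT
Step 5: 2 trees catch fire, 6 burn out
  ......
  ......
  ......
  .....F
  ....FT

......
......
......
.....F
....FT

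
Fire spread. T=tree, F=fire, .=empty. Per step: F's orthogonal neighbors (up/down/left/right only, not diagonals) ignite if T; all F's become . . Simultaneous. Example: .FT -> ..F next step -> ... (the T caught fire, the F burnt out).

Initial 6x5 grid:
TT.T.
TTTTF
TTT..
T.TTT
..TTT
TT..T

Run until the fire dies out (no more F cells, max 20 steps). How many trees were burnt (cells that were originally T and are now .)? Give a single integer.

Answer: 18

Derivation:
Step 1: +1 fires, +1 burnt (F count now 1)
Step 2: +2 fires, +1 burnt (F count now 2)
Step 3: +2 fires, +2 burnt (F count now 2)
Step 4: +4 fires, +2 burnt (F count now 4)
Step 5: +4 fires, +4 burnt (F count now 4)
Step 6: +3 fires, +4 burnt (F count now 3)
Step 7: +1 fires, +3 burnt (F count now 1)
Step 8: +1 fires, +1 burnt (F count now 1)
Step 9: +0 fires, +1 burnt (F count now 0)
Fire out after step 9
Initially T: 20, now '.': 28
Total burnt (originally-T cells now '.'): 18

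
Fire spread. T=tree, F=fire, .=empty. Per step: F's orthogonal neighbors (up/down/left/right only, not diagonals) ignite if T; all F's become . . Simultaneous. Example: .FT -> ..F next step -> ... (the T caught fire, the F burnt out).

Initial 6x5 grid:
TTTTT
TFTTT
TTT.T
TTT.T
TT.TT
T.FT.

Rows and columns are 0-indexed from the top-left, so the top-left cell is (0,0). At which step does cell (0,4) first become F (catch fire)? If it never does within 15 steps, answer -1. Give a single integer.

Step 1: cell (0,4)='T' (+5 fires, +2 burnt)
Step 2: cell (0,4)='T' (+7 fires, +5 burnt)
Step 3: cell (0,4)='T' (+6 fires, +7 burnt)
Step 4: cell (0,4)='F' (+4 fires, +6 burnt)
  -> target ignites at step 4
Step 5: cell (0,4)='.' (+1 fires, +4 burnt)
Step 6: cell (0,4)='.' (+0 fires, +1 burnt)
  fire out at step 6

4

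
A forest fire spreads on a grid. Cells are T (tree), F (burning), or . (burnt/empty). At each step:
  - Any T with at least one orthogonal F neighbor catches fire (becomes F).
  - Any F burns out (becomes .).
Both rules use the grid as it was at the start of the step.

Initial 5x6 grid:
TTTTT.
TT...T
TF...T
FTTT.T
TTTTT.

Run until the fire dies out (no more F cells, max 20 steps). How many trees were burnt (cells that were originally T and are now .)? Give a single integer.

Answer: 16

Derivation:
Step 1: +4 fires, +2 burnt (F count now 4)
Step 2: +4 fires, +4 burnt (F count now 4)
Step 3: +4 fires, +4 burnt (F count now 4)
Step 4: +2 fires, +4 burnt (F count now 2)
Step 5: +2 fires, +2 burnt (F count now 2)
Step 6: +0 fires, +2 burnt (F count now 0)
Fire out after step 6
Initially T: 19, now '.': 27
Total burnt (originally-T cells now '.'): 16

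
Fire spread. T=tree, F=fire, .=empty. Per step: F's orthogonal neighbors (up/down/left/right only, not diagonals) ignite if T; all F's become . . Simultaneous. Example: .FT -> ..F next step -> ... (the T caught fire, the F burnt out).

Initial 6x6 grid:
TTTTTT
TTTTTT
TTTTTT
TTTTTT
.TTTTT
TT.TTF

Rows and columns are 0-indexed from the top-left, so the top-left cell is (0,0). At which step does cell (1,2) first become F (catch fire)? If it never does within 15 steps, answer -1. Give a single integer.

Step 1: cell (1,2)='T' (+2 fires, +1 burnt)
Step 2: cell (1,2)='T' (+3 fires, +2 burnt)
Step 3: cell (1,2)='T' (+3 fires, +3 burnt)
Step 4: cell (1,2)='T' (+4 fires, +3 burnt)
Step 5: cell (1,2)='T' (+5 fires, +4 burnt)
Step 6: cell (1,2)='T' (+5 fires, +5 burnt)
Step 7: cell (1,2)='F' (+5 fires, +5 burnt)
  -> target ignites at step 7
Step 8: cell (1,2)='.' (+3 fires, +5 burnt)
Step 9: cell (1,2)='.' (+2 fires, +3 burnt)
Step 10: cell (1,2)='.' (+1 fires, +2 burnt)
Step 11: cell (1,2)='.' (+0 fires, +1 burnt)
  fire out at step 11

7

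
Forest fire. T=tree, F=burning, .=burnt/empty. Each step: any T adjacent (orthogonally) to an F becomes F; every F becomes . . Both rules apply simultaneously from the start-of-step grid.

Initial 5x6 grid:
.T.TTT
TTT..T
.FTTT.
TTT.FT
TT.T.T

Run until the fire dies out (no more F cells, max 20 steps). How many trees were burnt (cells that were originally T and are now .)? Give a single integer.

Step 1: +5 fires, +2 burnt (F count now 5)
Step 2: +8 fires, +5 burnt (F count now 8)
Step 3: +1 fires, +8 burnt (F count now 1)
Step 4: +0 fires, +1 burnt (F count now 0)
Fire out after step 4
Initially T: 19, now '.': 25
Total burnt (originally-T cells now '.'): 14

Answer: 14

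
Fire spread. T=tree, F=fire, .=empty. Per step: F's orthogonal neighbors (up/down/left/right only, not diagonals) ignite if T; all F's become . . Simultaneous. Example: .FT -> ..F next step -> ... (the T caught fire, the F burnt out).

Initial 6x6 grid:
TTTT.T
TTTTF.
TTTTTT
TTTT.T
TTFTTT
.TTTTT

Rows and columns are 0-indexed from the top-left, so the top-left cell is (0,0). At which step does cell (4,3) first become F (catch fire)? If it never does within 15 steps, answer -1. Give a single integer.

Step 1: cell (4,3)='F' (+6 fires, +2 burnt)
  -> target ignites at step 1
Step 2: cell (4,3)='.' (+11 fires, +6 burnt)
Step 3: cell (4,3)='.' (+7 fires, +11 burnt)
Step 4: cell (4,3)='.' (+4 fires, +7 burnt)
Step 5: cell (4,3)='.' (+1 fires, +4 burnt)
Step 6: cell (4,3)='.' (+0 fires, +1 burnt)
  fire out at step 6

1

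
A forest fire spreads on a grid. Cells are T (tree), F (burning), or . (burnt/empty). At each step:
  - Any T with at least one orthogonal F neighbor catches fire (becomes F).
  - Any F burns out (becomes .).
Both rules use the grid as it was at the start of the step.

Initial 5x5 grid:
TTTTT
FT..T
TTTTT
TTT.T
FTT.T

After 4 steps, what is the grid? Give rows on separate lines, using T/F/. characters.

Step 1: 5 trees catch fire, 2 burn out
  FTTTT
  .F..T
  FTTTT
  FTT.T
  .FT.T
Step 2: 4 trees catch fire, 5 burn out
  .FTTT
  ....T
  .FTTT
  .FT.T
  ..F.T
Step 3: 3 trees catch fire, 4 burn out
  ..FTT
  ....T
  ..FTT
  ..F.T
  ....T
Step 4: 2 trees catch fire, 3 burn out
  ...FT
  ....T
  ...FT
  ....T
  ....T

...FT
....T
...FT
....T
....T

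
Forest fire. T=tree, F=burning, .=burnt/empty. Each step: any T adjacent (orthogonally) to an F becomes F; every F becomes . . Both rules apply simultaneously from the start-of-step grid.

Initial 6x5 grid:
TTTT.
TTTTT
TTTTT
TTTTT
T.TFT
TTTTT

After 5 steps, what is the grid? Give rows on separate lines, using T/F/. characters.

Step 1: 4 trees catch fire, 1 burn out
  TTTT.
  TTTTT
  TTTTT
  TTTFT
  T.F.F
  TTTFT
Step 2: 5 trees catch fire, 4 burn out
  TTTT.
  TTTTT
  TTTFT
  TTF.F
  T....
  TTF.F
Step 3: 5 trees catch fire, 5 burn out
  TTTT.
  TTTFT
  TTF.F
  TF...
  T....
  TF...
Step 4: 6 trees catch fire, 5 burn out
  TTTF.
  TTF.F
  TF...
  F....
  T....
  F....
Step 5: 4 trees catch fire, 6 burn out
  TTF..
  TF...
  F....
  .....
  F....
  .....

TTF..
TF...
F....
.....
F....
.....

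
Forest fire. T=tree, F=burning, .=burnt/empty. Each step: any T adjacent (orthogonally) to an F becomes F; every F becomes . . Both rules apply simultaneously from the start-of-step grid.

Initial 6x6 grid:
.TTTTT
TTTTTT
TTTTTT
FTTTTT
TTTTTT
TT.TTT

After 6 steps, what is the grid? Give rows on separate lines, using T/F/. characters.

Step 1: 3 trees catch fire, 1 burn out
  .TTTTT
  TTTTTT
  FTTTTT
  .FTTTT
  FTTTTT
  TT.TTT
Step 2: 5 trees catch fire, 3 burn out
  .TTTTT
  FTTTTT
  .FTTTT
  ..FTTT
  .FTTTT
  FT.TTT
Step 3: 5 trees catch fire, 5 burn out
  .TTTTT
  .FTTTT
  ..FTTT
  ...FTT
  ..FTTT
  .F.TTT
Step 4: 5 trees catch fire, 5 burn out
  .FTTTT
  ..FTTT
  ...FTT
  ....FT
  ...FTT
  ...TTT
Step 5: 6 trees catch fire, 5 burn out
  ..FTTT
  ...FTT
  ....FT
  .....F
  ....FT
  ...FTT
Step 6: 5 trees catch fire, 6 burn out
  ...FTT
  ....FT
  .....F
  ......
  .....F
  ....FT

...FTT
....FT
.....F
......
.....F
....FT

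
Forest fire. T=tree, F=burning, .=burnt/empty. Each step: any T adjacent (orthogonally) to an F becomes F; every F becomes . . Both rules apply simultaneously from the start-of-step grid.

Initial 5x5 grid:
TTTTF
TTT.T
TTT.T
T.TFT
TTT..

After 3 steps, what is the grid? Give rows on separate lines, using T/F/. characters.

Step 1: 4 trees catch fire, 2 burn out
  TTTF.
  TTT.F
  TTT.T
  T.F.F
  TTT..
Step 2: 4 trees catch fire, 4 burn out
  TTF..
  TTT..
  TTF.F
  T....
  TTF..
Step 3: 4 trees catch fire, 4 burn out
  TF...
  TTF..
  TF...
  T....
  TF...

TF...
TTF..
TF...
T....
TF...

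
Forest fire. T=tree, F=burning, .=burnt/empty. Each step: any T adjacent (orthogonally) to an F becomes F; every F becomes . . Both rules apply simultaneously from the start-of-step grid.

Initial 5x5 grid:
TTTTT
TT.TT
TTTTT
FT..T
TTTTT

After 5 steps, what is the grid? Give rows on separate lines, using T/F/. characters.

Step 1: 3 trees catch fire, 1 burn out
  TTTTT
  TT.TT
  FTTTT
  .F..T
  FTTTT
Step 2: 3 trees catch fire, 3 burn out
  TTTTT
  FT.TT
  .FTTT
  ....T
  .FTTT
Step 3: 4 trees catch fire, 3 burn out
  FTTTT
  .F.TT
  ..FTT
  ....T
  ..FTT
Step 4: 3 trees catch fire, 4 burn out
  .FTTT
  ...TT
  ...FT
  ....T
  ...FT
Step 5: 4 trees catch fire, 3 burn out
  ..FTT
  ...FT
  ....F
  ....T
  ....F

..FTT
...FT
....F
....T
....F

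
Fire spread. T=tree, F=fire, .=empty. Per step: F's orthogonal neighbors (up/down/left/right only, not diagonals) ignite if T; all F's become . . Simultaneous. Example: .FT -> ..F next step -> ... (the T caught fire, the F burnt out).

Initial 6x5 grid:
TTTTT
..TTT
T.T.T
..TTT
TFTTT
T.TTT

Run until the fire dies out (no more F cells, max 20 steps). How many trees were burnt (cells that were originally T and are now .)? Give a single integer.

Step 1: +2 fires, +1 burnt (F count now 2)
Step 2: +4 fires, +2 burnt (F count now 4)
Step 3: +4 fires, +4 burnt (F count now 4)
Step 4: +3 fires, +4 burnt (F count now 3)
Step 5: +3 fires, +3 burnt (F count now 3)
Step 6: +3 fires, +3 burnt (F count now 3)
Step 7: +2 fires, +3 burnt (F count now 2)
Step 8: +0 fires, +2 burnt (F count now 0)
Fire out after step 8
Initially T: 22, now '.': 29
Total burnt (originally-T cells now '.'): 21

Answer: 21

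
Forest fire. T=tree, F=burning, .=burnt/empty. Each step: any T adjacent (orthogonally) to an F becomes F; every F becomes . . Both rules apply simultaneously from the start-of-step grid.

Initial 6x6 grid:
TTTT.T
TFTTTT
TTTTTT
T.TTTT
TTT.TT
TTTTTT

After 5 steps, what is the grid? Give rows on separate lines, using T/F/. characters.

Step 1: 4 trees catch fire, 1 burn out
  TFTT.T
  F.FTTT
  TFTTTT
  T.TTTT
  TTT.TT
  TTTTTT
Step 2: 5 trees catch fire, 4 burn out
  F.FT.T
  ...FTT
  F.FTTT
  T.TTTT
  TTT.TT
  TTTTTT
Step 3: 5 trees catch fire, 5 burn out
  ...F.T
  ....FT
  ...FTT
  F.FTTT
  TTT.TT
  TTTTTT
Step 4: 5 trees catch fire, 5 burn out
  .....T
  .....F
  ....FT
  ...FTT
  FTF.TT
  TTTTTT
Step 5: 6 trees catch fire, 5 burn out
  .....F
  ......
  .....F
  ....FT
  .F..TT
  FTFTTT

.....F
......
.....F
....FT
.F..TT
FTFTTT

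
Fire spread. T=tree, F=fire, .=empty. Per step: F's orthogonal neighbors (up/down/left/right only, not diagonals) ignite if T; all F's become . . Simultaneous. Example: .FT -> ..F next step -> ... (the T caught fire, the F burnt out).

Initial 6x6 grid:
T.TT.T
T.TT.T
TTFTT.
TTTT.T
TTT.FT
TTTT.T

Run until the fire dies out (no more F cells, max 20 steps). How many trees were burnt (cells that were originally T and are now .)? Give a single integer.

Step 1: +5 fires, +2 burnt (F count now 5)
Step 2: +9 fires, +5 burnt (F count now 9)
Step 3: +5 fires, +9 burnt (F count now 5)
Step 4: +4 fires, +5 burnt (F count now 4)
Step 5: +1 fires, +4 burnt (F count now 1)
Step 6: +0 fires, +1 burnt (F count now 0)
Fire out after step 6
Initially T: 26, now '.': 34
Total burnt (originally-T cells now '.'): 24

Answer: 24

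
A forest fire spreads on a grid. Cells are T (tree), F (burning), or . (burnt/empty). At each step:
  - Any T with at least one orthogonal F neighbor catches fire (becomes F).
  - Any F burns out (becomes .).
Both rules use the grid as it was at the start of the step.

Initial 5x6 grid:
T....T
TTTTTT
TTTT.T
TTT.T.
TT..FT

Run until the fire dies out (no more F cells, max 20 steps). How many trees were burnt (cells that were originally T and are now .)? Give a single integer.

Step 1: +2 fires, +1 burnt (F count now 2)
Step 2: +0 fires, +2 burnt (F count now 0)
Fire out after step 2
Initially T: 20, now '.': 12
Total burnt (originally-T cells now '.'): 2

Answer: 2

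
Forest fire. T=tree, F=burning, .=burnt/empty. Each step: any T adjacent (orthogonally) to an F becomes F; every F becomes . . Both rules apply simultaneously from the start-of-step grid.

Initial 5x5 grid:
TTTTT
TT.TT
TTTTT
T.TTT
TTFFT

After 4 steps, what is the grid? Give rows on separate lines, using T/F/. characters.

Step 1: 4 trees catch fire, 2 burn out
  TTTTT
  TT.TT
  TTTTT
  T.FFT
  TF..F
Step 2: 4 trees catch fire, 4 burn out
  TTTTT
  TT.TT
  TTFFT
  T...F
  F....
Step 3: 4 trees catch fire, 4 burn out
  TTTTT
  TT.FT
  TF..F
  F....
  .....
Step 4: 4 trees catch fire, 4 burn out
  TTTFT
  TF..F
  F....
  .....
  .....

TTTFT
TF..F
F....
.....
.....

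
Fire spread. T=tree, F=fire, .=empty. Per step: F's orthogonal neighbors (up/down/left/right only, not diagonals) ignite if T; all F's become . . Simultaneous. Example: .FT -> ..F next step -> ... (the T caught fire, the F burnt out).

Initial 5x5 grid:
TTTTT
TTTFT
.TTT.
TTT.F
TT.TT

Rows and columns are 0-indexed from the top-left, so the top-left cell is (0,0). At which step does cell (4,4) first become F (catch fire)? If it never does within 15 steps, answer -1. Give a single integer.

Step 1: cell (4,4)='F' (+5 fires, +2 burnt)
  -> target ignites at step 1
Step 2: cell (4,4)='.' (+5 fires, +5 burnt)
Step 3: cell (4,4)='.' (+4 fires, +5 burnt)
Step 4: cell (4,4)='.' (+2 fires, +4 burnt)
Step 5: cell (4,4)='.' (+2 fires, +2 burnt)
Step 6: cell (4,4)='.' (+1 fires, +2 burnt)
Step 7: cell (4,4)='.' (+0 fires, +1 burnt)
  fire out at step 7

1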